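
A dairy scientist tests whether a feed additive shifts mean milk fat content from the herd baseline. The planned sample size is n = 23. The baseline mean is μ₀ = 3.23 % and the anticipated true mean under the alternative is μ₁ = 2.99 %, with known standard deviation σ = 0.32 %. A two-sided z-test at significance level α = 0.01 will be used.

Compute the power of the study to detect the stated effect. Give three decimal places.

Standardized effect: d = |μ₁ − μ₀| / σ = |2.99 − 3.23| / 0.32 = 0.7500
Noncentrality parameter: δ = d·√n = 0.7500 × √23 = 3.5969
Two-sided α = 0.01 → critical value z_{0.005} = 2.576.
Power = Φ(δ − 2.576) + Φ(−δ − 2.576) = Φ(1.021) + Φ(-6.173) = 0.8464 + 0.0000 = 0.8464.

Power ≈ 0.846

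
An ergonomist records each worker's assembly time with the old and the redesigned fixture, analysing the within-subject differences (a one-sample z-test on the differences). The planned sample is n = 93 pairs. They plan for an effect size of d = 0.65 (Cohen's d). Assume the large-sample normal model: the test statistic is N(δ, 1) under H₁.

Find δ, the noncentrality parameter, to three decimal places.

δ = d·√n = 0.65 × √93 = 6.2684

δ ≈ 6.268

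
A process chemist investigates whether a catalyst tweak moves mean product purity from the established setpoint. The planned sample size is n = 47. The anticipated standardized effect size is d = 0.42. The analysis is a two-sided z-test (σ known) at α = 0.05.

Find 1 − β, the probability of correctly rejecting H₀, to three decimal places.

Noncentrality parameter: δ = d·√n = 0.42 × √47 = 2.8794
Two-sided α = 0.05 → critical value z_{0.025} = 1.960.
Power = Φ(δ − 1.960) + Φ(−δ − 1.960) = Φ(0.919) + Φ(-4.839) = 0.8211 + 0.0000 = 0.8211.

Power ≈ 0.821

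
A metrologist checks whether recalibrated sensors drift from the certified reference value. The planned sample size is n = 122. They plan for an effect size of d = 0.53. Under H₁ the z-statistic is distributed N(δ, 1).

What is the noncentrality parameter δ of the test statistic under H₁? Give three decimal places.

δ ≈ 5.854

The noncentrality parameter scales effect size by the design's sample-size factor: δ = d·√n = 0.53 × √122 = 5.8540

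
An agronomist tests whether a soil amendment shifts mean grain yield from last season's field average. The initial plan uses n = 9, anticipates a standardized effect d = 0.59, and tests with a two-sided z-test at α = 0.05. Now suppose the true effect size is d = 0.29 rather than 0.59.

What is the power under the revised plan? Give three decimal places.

With d = 0.29: δ = d·√n = 0.29 × √9 = 0.8700. Critical value z_{0.025} = 1.960.
Revised power = Φ(δ − 1.960) + Φ(−δ − 1.960) = Φ(-1.090) + Φ(-2.830) = 0.1379 + 0.0023 = 0.1402.

Power ≈ 0.140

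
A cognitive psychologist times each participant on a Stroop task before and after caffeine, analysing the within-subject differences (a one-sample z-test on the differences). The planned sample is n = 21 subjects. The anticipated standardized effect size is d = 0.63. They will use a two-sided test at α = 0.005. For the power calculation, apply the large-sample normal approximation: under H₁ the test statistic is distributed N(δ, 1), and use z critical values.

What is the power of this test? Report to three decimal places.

Noncentrality parameter: δ = d·√n = 0.63 × √21 = 2.8870
Two-sided α = 0.005 → critical value z_{0.0025} = 2.807.
Power = Φ(δ − 2.807) + Φ(−δ − 2.807) = Φ(0.080) + Φ(-5.694) = 0.5319 + 0.0000 = 0.5319.

Power ≈ 0.532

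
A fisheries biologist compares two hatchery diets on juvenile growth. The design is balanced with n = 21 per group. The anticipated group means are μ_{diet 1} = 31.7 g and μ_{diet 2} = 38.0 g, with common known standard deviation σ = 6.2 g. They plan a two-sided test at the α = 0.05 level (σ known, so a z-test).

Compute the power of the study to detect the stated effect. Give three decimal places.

Standardized effect: d = |μ_{diet 1} − μ_{diet 2}| / σ = |31.7 − 38.0| / 6.2 = 1.0161
Noncentrality parameter: δ = d·√(n/2) = 1.0161 × √(21/2) = 3.2926
Two-sided α = 0.05 → critical value z_{0.025} = 1.960.
Power = Φ(δ − 1.960) + Φ(−δ − 1.960) = Φ(1.333) + Φ(-5.253) = 0.9087 + 0.0000 = 0.9087.

Power ≈ 0.909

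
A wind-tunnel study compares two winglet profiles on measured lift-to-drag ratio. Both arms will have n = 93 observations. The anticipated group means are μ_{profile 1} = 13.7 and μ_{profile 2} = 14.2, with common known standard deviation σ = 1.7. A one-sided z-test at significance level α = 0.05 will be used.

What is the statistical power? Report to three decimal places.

Standardized effect: d = |μ_{profile 1} − μ_{profile 2}| / σ = |13.7 − 14.2| / 1.7 = 0.2941
Noncentrality parameter: δ = d·√(n/2) = 0.2941 × √(93/2) = 2.0056
Critical value for a one-sided test at α = 0.05: z_α = 1.645.
Power = P(Z > 1.645 − δ) = Φ(0.361) = 0.6409.

Power ≈ 0.641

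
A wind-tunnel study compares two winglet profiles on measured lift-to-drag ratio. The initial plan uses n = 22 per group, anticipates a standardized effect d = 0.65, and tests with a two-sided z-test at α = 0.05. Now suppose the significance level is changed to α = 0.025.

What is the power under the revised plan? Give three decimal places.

Power ≈ 0.466

δ = d·√(n/2) = 0.65 × √(22/2) = 2.1558 (unchanged). New critical value: z_{0.0125} = 2.241.
Revised power = Φ(δ − 2.241) + Φ(−δ − 2.241) = Φ(-0.086) + Φ(-4.397) = 0.4659 + 0.0000 = 0.4659.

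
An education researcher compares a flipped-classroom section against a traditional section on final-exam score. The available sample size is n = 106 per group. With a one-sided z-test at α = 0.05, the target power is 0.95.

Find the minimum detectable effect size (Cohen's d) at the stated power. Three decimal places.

d ≈ 0.452

Required noncentrality: δ = z_{0.05} + z_{0.05} = 1.645 + 1.645 = 3.290.
δ = d·√(n/2) ⇒ d = δ/√(n/2) = 3.290/√(106/2) = 0.4519.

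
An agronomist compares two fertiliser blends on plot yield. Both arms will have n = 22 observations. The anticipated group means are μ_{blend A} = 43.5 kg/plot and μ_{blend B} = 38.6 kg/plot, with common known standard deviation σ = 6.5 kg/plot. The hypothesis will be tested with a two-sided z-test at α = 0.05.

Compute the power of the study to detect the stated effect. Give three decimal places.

Standardized effect: d = |μ_{blend A} − μ_{blend B}| / σ = |43.5 − 38.6| / 6.5 = 0.7538
Noncentrality parameter: δ = d·√(n/2) = 0.7538 × √(22/2) = 2.5002
Two-sided α = 0.05 → critical value z_{0.025} = 1.960.
Power = Φ(δ − 1.960) + Φ(−δ − 1.960) = Φ(0.540) + Φ(-4.460) = 0.7055 + 0.0000 = 0.7055.

Power ≈ 0.705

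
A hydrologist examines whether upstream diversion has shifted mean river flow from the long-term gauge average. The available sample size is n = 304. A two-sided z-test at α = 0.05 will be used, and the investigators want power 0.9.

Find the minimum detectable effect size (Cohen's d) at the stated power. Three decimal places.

Need Φ(δ − 1.960) = 0.9, so δ = 1.960 + 1.282 = 3.242.
(The second rejection-region term Φ(−δ − z_{α/2}) is negligible and dropped.)
δ = d·√n ⇒ d = δ/√n = 3.242/√304 = 0.1859.

d ≈ 0.186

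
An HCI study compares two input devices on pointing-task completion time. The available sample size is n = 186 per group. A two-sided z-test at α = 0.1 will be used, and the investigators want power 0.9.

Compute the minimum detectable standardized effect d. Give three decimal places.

d ≈ 0.303

Required noncentrality: δ = z_{0.05} + z_{0.10} = 1.645 + 1.282 = 2.926.
(Lower-tail contribution to power is negligible for δ > 0.)
δ = d·√(n/2) ⇒ d = δ/√(n/2) = 2.926/√(186/2) = 0.3035.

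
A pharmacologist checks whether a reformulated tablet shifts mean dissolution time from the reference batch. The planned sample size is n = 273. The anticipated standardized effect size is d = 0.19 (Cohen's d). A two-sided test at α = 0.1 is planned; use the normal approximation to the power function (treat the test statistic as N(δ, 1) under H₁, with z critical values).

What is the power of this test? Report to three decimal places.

Power ≈ 0.932

Noncentrality parameter: δ = d·√n = 0.19 × √273 = 3.1393
Two-sided α = 0.1 → critical value z_{0.05} = 1.645.
Power = Φ(δ − 1.645) + Φ(−δ − 1.645) = Φ(1.494) + Φ(-4.784) = 0.9325 + 0.0000 = 0.9325.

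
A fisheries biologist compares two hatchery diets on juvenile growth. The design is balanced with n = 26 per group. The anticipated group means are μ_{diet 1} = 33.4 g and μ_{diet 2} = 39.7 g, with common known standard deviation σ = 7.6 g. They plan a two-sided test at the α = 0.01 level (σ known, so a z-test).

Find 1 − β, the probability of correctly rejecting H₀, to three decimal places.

Power ≈ 0.660

Standardized effect: d = |μ_{diet 1} − μ_{diet 2}| / σ = |33.4 − 39.7| / 7.6 = 0.8289
Noncentrality parameter: δ = d·√(n/2) = 0.8289 × √(26/2) = 2.9888
Two-sided α = 0.01 → critical value z_{0.005} = 2.576.
Power = Φ(δ − 2.576) + Φ(−δ − 2.576) = Φ(0.413) + Φ(-5.565) = 0.6602 + 0.0000 = 0.6602.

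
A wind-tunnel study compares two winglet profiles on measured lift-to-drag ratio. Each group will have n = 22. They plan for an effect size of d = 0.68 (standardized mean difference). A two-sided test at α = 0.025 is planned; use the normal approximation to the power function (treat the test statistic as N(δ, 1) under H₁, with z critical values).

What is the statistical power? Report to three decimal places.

Noncentrality parameter: δ = d·√(n/2) = 0.68 × √(22/2) = 2.2553
Two-sided α = 0.025 → critical value z_{0.0125} = 2.241.
Power = Φ(δ − 2.241) + Φ(−δ − 2.241) = Φ(0.014) + Φ(-4.497) = 0.5055 + 0.0000 = 0.5055.

Power ≈ 0.506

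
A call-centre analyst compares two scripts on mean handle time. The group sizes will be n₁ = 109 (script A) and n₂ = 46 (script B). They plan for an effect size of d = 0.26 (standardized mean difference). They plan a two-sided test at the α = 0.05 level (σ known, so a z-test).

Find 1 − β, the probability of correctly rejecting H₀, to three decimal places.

Power ≈ 0.315

Noncentrality parameter: δ = d / √(1/n₁ + 1/n₂) = 0.26 / √(1/109 + 1/46) = 1.4788
Critical value for a two-sided test at α = 0.05: z_{α/2} = 1.960.
Power = Φ(δ − 1.960) + Φ(−δ − 1.960) = Φ(-0.481) + Φ(-3.439) = 0.3152 + 0.0003 = 0.3155.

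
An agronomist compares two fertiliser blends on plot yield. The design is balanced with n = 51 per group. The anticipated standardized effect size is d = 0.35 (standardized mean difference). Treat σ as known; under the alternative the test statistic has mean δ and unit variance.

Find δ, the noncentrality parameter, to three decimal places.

δ = d·√(n/2) = 0.35 × √(51/2) = 1.7674

δ ≈ 1.767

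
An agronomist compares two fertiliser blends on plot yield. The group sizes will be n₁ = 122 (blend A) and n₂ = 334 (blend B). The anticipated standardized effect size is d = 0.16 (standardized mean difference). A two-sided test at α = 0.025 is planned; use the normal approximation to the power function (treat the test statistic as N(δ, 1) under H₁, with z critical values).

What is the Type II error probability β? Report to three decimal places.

Noncentrality parameter: λ = d / √(1/n₁ + 1/n₂) = 0.16 / √(1/122 + 1/334) = 1.5125
Two-sided α = 0.025 → critical value z_{0.0125} = 2.241.
Power = Φ(λ − 2.241) + Φ(−λ − 2.241) = Φ(-0.729) + Φ(-3.754) = 0.2330 + 0.0001 = 0.2331.
Type II error: β = 1 − power = 1 − 0.2331 = 0.7669.

β ≈ 0.767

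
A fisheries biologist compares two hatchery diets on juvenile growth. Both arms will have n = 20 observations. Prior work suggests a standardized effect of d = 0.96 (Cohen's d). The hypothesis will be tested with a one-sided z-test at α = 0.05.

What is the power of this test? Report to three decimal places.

Noncentrality parameter: λ = d·√(n/2) = 0.96 × √(20/2) = 3.0358
Critical value for a one-sided test at α = 0.05: z_α = 1.645.
Power = Φ(λ − 1.645) = Φ(1.391) = 0.9179.

Power ≈ 0.918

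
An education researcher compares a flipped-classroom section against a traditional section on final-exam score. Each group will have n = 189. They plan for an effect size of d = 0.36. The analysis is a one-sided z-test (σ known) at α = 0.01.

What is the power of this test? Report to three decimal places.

Power ≈ 0.880

Noncentrality parameter: δ = d·√(n/2) = 0.36 × √(189/2) = 3.4996
Critical value for a one-sided test at α = 0.01: z_α = 2.326.
Power = Φ(δ − 2.326) = Φ(1.173) = 0.8797.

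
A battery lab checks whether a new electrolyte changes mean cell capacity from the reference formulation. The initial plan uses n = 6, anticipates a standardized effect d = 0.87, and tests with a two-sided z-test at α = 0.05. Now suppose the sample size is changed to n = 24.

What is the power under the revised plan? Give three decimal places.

With n = 24: δ = d·√n = 0.87 × √24 = 4.2621. Critical value z_{0.025} = 1.960.
Revised power = Φ(δ − 1.960) + Φ(−δ − 1.960) = Φ(2.302) + Φ(-6.222) = 0.9893 + 0.0000 = 0.9893.

Power ≈ 0.989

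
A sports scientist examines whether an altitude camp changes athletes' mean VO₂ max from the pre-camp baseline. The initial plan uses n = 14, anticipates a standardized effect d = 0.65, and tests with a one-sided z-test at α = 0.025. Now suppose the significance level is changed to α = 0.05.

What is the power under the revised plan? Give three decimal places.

δ = d·√n = 0.65 × √14 = 2.4321 (unchanged). New critical value: z_{0.05} = 1.645.
Revised power = Φ(δ − 1.645) = Φ(0.787) = 0.7844.

Power ≈ 0.784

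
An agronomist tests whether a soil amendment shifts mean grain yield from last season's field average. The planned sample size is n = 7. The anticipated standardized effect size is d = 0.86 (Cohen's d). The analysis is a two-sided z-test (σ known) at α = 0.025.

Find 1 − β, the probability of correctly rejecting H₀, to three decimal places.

Power ≈ 0.514

Noncentrality parameter: δ = d·√n = 0.86 × √7 = 2.2753
Critical value for a two-sided test at α = 0.025: z_{α/2} = 2.241.
Power = Φ(δ − 2.241) + Φ(−δ − 2.241) = Φ(0.034) + Φ(-4.517) = 0.5135 + 0.0000 = 0.5135.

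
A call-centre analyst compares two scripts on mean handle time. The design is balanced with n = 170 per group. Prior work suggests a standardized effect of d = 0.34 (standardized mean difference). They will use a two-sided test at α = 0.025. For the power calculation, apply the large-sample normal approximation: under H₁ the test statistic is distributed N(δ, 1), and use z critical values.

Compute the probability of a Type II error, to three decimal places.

β ≈ 0.186

Noncentrality parameter: δ = d·√(n/2) = 0.34 × √(170/2) = 3.1346
Critical value for a two-sided test at α = 0.025: z_{α/2} = 2.241.
Power = Φ(δ − 2.241) + Φ(−δ − 2.241) = Φ(0.893) + Φ(-5.376) = 0.8141 + 0.0000 = 0.8141.
Type II error: β = 1 − power = 1 − 0.8141 = 0.1859.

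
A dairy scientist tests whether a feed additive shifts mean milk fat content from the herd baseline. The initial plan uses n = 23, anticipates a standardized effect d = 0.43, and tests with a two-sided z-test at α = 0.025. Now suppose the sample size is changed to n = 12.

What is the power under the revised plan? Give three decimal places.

With n = 12: δ = d·√n = 0.43 × √12 = 1.4896. Critical value z_{0.0125} = 2.241.
Revised power = Φ(δ − 2.241) + Φ(−δ − 2.241) = Φ(-0.752) + Φ(-3.731) = 0.2261 + 0.0001 = 0.2262.

Power ≈ 0.226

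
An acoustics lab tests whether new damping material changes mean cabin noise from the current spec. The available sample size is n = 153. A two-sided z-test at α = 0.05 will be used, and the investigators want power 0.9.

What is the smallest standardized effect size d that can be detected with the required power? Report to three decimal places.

Need Φ(δ − 1.960) = 0.9, so δ = 1.960 + 1.282 = 3.242.
(Lower-tail contribution to power is negligible for δ > 0.)
δ = d·√n ⇒ d = δ/√n = 3.242/√153 = 0.2621.

d ≈ 0.262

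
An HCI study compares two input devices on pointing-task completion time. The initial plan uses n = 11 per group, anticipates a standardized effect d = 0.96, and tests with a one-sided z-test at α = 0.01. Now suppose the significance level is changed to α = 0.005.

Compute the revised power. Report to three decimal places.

Power ≈ 0.373

δ = d·√(n/2) = 0.96 × √(11/2) = 2.2514 (unchanged). New critical value: z_{0.005} = 2.576.
Revised power = P(Z > 2.576 − δ) = Φ(-0.324) = 0.3728.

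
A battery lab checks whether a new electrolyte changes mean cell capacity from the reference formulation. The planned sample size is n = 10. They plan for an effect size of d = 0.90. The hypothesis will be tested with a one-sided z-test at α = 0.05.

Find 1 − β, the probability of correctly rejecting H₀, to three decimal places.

Noncentrality parameter: δ = d·√n = 0.90 × √10 = 2.8460
One-sided α = 0.05 → critical value z_{0.05} = 1.645.
Power = P(Z > 1.645 − δ) = Φ(1.201) = 0.8852.

Power ≈ 0.885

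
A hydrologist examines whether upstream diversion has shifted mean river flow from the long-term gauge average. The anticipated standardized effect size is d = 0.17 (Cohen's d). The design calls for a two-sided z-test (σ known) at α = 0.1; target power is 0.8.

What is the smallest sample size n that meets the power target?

n = 214

For power 0.8 need Φ(δ − z_{0.05}) = 0.8, so δ = z_{0.05} + z_{0.20} = 1.645 + 0.842 = 2.486.
(For δ > 0 the lower-tail rejection region contributes negligibly to power, so the one-term inversion is standard.)
δ = d·√n ⇒ n = (δ/d)² = (2.486 / 0.17)² = 213.93.
Rounding up, n = 214.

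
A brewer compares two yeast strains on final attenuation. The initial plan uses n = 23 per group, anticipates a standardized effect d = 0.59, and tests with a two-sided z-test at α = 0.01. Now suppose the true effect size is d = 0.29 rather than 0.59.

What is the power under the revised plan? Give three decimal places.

Power ≈ 0.056

With d = 0.29: δ = d·√(n/2) = 0.29 × √(23/2) = 0.9834. Critical value z_{0.005} = 2.576.
Revised power = Φ(δ − 2.576) + Φ(−δ − 2.576) = Φ(-1.592) + Φ(-3.559) = 0.0556 + 0.0002 = 0.0558.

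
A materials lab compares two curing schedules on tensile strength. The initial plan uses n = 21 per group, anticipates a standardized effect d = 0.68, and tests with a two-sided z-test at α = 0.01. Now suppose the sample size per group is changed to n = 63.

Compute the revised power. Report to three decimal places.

With n = 63 per group: δ = d·√(n/2) = 0.68 × √(63/2) = 3.8165. Critical value z_{0.005} = 2.576.
Revised power = Φ(δ − 2.576) + Φ(−δ − 2.576) = Φ(1.241) + Φ(-6.392) = 0.8926 + 0.0000 = 0.8926.

Power ≈ 0.893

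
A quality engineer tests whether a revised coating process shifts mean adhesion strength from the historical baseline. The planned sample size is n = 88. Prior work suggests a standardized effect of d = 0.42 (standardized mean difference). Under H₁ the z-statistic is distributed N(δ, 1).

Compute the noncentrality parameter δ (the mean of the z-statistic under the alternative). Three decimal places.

The noncentrality parameter scales effect size by the design's sample-size factor: δ = d·√n = 0.42 × √88 = 3.9399

δ ≈ 3.940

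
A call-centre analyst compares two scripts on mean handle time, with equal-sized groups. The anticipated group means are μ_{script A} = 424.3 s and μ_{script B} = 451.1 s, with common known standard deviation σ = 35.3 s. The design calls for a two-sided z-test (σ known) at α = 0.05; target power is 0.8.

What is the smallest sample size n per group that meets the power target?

n = 28 per group

Standardized effect: d = |μ_{script A} − μ_{script B}| / σ = |424.3 − 451.1| / 35.3 = 0.7592
For power 0.8 need Φ(δ − z_{0.025}) = 0.8, so δ = z_{0.025} + z_{0.20} = 1.960 + 0.842 = 2.802.
(For δ > 0 the lower-tail rejection region contributes negligibly to power, so the one-term inversion is standard.)
δ = d·√(n/2) ⇒ n = 2(δ/d)² = 2 × (2.802 / 0.7592)² = 27.23.
Rounding up, n = 28 per group.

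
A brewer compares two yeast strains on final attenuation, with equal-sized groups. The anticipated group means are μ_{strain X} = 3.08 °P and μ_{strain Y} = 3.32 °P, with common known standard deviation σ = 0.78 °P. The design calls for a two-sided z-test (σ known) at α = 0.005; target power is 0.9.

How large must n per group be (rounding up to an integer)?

n = 354 per group

Standardized effect: d = |μ_{strain X} − μ_{strain Y}| / σ = |3.08 − 3.32| / 0.78 = 0.3077
Set Φ(δ − 2.807) = 0.9; then δ − 2.807 = Φ⁻¹(0.9) = 1.282, giving δ = 4.089.
(The Φ(−δ − z_{α/2}) term is vanishingly small for δ > 0 and is dropped in the standard sample-size formula.)
δ = d·√(n/2) ⇒ n = 2(δ/d)² = 2 × (4.089 / 0.3077)² = 353.14.
Round up to the next whole unit.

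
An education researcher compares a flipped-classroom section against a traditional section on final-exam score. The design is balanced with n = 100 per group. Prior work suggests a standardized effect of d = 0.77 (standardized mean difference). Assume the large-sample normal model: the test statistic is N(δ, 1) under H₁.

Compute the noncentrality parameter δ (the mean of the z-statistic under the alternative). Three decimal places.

δ = d·√(n/2) = 0.77 × √(100/2) = 5.4447

δ ≈ 5.445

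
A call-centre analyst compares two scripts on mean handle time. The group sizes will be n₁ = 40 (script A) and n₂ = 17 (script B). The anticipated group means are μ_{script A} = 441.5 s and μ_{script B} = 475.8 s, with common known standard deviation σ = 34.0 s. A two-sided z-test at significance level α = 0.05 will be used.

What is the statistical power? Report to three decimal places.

Standardized effect: d = |μ_{script A} − μ_{script B}| / σ = |441.5 − 475.8| / 34.0 = 1.0088
Noncentrality parameter: δ = d / √(1/n₁ + 1/n₂) = 1.0088 / √(1/40 + 1/17) = 3.4844
Critical value for a two-sided test at α = 0.05: z_{α/2} = 1.960.
Power = Φ(δ − 1.960) + Φ(−δ − 1.960) = Φ(1.524) + Φ(-5.444) = 0.9363 + 0.0000 = 0.9363.

Power ≈ 0.936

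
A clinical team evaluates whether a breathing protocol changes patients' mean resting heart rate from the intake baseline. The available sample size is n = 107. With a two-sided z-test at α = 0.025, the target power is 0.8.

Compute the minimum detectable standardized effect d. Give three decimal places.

Required noncentrality: δ = z_{0.0125} + z_{0.20} = 2.241 + 0.842 = 3.083.
(The second rejection-region term Φ(−δ − z_{α/2}) is negligible and dropped.)
δ = d·√n ⇒ d = δ/√n = 3.083/√107 = 0.2980.

d ≈ 0.298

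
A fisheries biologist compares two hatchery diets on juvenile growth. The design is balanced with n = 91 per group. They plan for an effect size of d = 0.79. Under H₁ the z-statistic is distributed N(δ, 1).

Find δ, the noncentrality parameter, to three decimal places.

δ = d·√(n/2) = 0.79 × √(91/2) = 5.3288

δ ≈ 5.329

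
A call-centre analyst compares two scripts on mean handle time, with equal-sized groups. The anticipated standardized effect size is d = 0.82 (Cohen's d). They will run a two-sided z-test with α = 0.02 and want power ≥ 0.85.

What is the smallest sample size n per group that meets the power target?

For power 0.85 need Φ(δ − z_{0.01}) = 0.85, so δ = z_{0.01} + z_{0.15} = 2.326 + 1.036 = 3.363.
(The Φ(−δ − z_{α/2}) term is vanishingly small for δ > 0 and is dropped in the standard sample-size formula.)
δ = d·√(n/2) ⇒ n = 2(δ/d)² = 2 × (3.363 / 0.82)² = 33.64.
Rounding up, n = 34 per group.

n = 34 per group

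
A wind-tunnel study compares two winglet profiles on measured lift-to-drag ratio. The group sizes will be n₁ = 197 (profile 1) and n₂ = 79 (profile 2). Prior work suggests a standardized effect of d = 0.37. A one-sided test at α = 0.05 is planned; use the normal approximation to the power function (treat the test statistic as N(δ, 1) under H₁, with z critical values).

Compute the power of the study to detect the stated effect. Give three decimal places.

Noncentrality parameter: δ = d / √(1/n₁ + 1/n₂) = 0.37 / √(1/197 + 1/79) = 2.7784
Critical value for a one-sided test at α = 0.05: z_α = 1.645.
Power = Φ(δ − 1.645) = Φ(1.134) = 0.8715.

Power ≈ 0.872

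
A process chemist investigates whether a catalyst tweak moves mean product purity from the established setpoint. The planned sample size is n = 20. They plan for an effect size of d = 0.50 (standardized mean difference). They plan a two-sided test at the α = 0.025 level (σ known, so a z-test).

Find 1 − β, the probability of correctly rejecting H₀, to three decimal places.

Power ≈ 0.498

Noncentrality parameter: δ = d·√n = 0.50 × √20 = 2.2361
Critical value for a two-sided test at α = 0.025: z_{α/2} = 2.241.
Power = Φ(δ − 2.241) + Φ(−δ − 2.241) = Φ(-0.005) + Φ(-4.477) = 0.4979 + 0.0000 = 0.4979.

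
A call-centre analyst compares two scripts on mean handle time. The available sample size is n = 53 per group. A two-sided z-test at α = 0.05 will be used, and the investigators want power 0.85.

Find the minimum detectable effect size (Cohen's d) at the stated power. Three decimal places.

Need Φ(δ − 1.960) = 0.85, so δ = 1.960 + 1.036 = 2.996.
(The second rejection-region term Φ(−δ − z_{α/2}) is negligible and dropped.)
δ = d·√(n/2) ⇒ d = δ/√(n/2) = 2.996/√(53/2) = 0.5821.

d ≈ 0.582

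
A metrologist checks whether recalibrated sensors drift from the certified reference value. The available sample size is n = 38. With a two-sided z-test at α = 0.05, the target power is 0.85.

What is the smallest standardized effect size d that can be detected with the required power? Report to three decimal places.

Required noncentrality: δ = z_{0.025} + z_{0.15} = 1.960 + 1.036 = 2.996.
(Lower-tail contribution to power is negligible for δ > 0.)
δ = d·√n ⇒ d = δ/√n = 2.996/√38 = 0.4861.

d ≈ 0.486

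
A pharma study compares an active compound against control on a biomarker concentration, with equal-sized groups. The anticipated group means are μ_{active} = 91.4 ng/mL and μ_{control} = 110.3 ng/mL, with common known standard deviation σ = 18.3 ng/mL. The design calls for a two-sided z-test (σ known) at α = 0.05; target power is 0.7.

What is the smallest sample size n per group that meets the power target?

Standardized effect: d = |μ_{active} − μ_{control}| / σ = |91.4 − 110.3| / 18.3 = 1.0328
Set Φ(δ − 1.960) = 0.7; then δ − 1.960 = Φ⁻¹(0.7) = 0.524, giving δ = 2.484.
(Ignoring the negligible lower-tail rejection probability gives the usual closed-form inversion.)
δ = d·√(n/2) ⇒ n = 2(δ/d)² = 2 × (2.484 / 1.0328)² = 11.57.
Rounding up, n = 12 per group.

n = 12 per group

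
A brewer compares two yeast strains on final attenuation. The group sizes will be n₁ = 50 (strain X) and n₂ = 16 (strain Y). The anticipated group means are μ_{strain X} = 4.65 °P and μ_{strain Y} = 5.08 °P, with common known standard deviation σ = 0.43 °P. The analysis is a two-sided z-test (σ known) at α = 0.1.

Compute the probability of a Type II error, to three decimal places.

β ≈ 0.033

Standardized effect: d = |μ_{strain X} − μ_{strain Y}| / σ = |4.65 − 5.08| / 0.43 = 1.0000
Noncentrality parameter: δ = d / √(1/n₁ + 1/n₂) = 1.0000 / √(1/50 + 1/16) = 3.4816
Critical value for a two-sided test at α = 0.1: z_{α/2} = 1.645.
Power = Φ(δ − 1.645) + Φ(−δ − 1.645) = Φ(1.837) + Φ(-5.126) = 0.9669 + 0.0000 = 0.9669.
Type II error: β = 1 − power = 1 − 0.9669 = 0.0331.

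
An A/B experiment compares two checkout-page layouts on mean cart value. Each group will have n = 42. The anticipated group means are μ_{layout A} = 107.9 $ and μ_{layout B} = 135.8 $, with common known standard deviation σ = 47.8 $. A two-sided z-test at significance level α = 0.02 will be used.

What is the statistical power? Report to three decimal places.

Power ≈ 0.636

Standardized effect: d = |μ_{layout A} − μ_{layout B}| / σ = |107.9 − 135.8| / 47.8 = 0.5837
Noncentrality parameter: δ = d·√(n/2) = 0.5837 × √(42/2) = 2.6748
Critical value for a two-sided test at α = 0.02: z_{α/2} = 2.326.
Power = Φ(δ − 2.326) + Φ(−δ − 2.326) = Φ(0.348) + Φ(-5.001) = 0.6362 + 0.0000 = 0.6362.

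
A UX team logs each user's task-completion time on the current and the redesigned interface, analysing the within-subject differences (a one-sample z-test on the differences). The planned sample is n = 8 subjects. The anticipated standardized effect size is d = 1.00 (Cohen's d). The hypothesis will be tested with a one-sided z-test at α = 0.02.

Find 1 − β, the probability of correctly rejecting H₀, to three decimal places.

Power ≈ 0.781

Noncentrality parameter: δ = d·√n = 1.00 × √8 = 2.8284
One-sided α = 0.02 → critical value z_{0.02} = 2.054.
Power = Φ(δ − 2.054) = Φ(0.775) = 0.7807.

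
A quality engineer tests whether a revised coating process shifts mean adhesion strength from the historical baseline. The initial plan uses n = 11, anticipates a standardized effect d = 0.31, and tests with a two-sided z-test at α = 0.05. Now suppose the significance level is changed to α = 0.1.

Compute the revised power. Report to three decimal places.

δ = d·√n = 0.31 × √11 = 1.0282 (unchanged). New critical value: z_{0.05} = 1.645.
Revised power = Φ(δ − 1.645) + Φ(−δ − 1.645) = Φ(-0.617) + Φ(-2.673) = 0.2687 + 0.0038 = 0.2725.

Power ≈ 0.272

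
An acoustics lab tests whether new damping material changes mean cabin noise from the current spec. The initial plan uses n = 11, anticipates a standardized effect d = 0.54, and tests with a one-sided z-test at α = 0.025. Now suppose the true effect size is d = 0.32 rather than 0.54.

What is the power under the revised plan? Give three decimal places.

Power ≈ 0.184

With d = 0.32: δ = d·√n = 0.32 × √11 = 1.0613. Critical value z_{0.025} = 1.960.
Revised power = P(Z > 1.960 − δ) = Φ(-0.899) = 0.1844.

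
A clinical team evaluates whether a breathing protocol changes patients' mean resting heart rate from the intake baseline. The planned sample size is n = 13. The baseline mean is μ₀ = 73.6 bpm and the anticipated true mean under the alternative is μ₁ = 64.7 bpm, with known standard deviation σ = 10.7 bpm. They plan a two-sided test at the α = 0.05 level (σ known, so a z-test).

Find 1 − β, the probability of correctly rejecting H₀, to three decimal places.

Standardized effect: d = |μ₁ − μ₀| / σ = |64.7 − 73.6| / 10.7 = 0.8318
Noncentrality parameter: δ = d·√n = 0.8318 × √13 = 2.9990
Two-sided α = 0.05 → critical value z_{0.025} = 1.960.
Power = Φ(δ − 1.960) + Φ(−δ − 1.960) = Φ(1.039) + Φ(-4.959) = 0.8506 + 0.0000 = 0.8506.

Power ≈ 0.851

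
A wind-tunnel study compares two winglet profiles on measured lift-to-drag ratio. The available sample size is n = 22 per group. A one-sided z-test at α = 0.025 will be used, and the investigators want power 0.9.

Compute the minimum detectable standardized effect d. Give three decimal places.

d ≈ 0.977

Need Φ(δ − 1.960) = 0.9, so δ = 1.960 + 1.282 = 3.242.
δ = d·√(n/2) ⇒ d = δ/√(n/2) = 3.242/√(22/2) = 0.9774.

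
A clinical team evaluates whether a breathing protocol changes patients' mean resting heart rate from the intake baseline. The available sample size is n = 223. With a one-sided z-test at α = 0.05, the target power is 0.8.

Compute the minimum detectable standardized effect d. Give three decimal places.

d ≈ 0.167

Need Φ(δ − 1.645) = 0.8, so δ = 1.645 + 0.842 = 2.486.
δ = d·√n ⇒ d = δ/√n = 2.486/√223 = 0.1665.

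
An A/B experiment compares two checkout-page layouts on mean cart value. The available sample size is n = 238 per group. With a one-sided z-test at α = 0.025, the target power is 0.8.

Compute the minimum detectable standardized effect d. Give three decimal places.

Need Φ(δ − 1.960) = 0.8, so δ = 1.960 + 0.842 = 2.802.
δ = d·√(n/2) ⇒ d = δ/√(n/2) = 2.802/√(238/2) = 0.2568.

d ≈ 0.257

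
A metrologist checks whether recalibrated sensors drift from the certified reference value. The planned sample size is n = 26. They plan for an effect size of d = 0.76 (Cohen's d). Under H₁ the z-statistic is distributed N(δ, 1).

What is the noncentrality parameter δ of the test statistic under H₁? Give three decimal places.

The noncentrality parameter scales effect size by the design's sample-size factor: δ = d·√n = 0.76 × √26 = 3.8753

δ ≈ 3.875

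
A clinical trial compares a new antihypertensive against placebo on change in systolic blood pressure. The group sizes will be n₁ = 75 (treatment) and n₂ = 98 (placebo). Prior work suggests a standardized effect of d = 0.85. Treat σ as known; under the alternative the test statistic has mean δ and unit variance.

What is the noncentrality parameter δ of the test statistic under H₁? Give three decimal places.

δ ≈ 5.540

The noncentrality parameter scales effect size by the design's sample-size factor: δ = d / √(1/n₁ + 1/n₂) = 0.85 / √(1/75 + 1/98) = 5.5404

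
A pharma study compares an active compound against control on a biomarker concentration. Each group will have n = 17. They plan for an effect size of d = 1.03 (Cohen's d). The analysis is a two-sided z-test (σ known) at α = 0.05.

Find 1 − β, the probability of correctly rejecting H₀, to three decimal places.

Noncentrality parameter: δ = d·√(n/2) = 1.03 × √(17/2) = 3.0029
Critical value for a two-sided test at α = 0.05: z_{α/2} = 1.960.
Power = Φ(δ − 1.960) + Φ(−δ − 1.960) = Φ(1.043) + Φ(-4.963) = 0.8515 + 0.0000 = 0.8515.

Power ≈ 0.852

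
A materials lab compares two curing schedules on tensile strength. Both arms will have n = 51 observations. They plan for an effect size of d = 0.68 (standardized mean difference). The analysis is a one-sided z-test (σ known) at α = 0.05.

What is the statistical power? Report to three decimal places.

Power ≈ 0.963

Noncentrality parameter: δ = d·√(n/2) = 0.68 × √(51/2) = 3.4338
Critical value for a one-sided test at α = 0.05: z_α = 1.645.
Power = P(Z > 1.645 − δ) = Φ(1.789) = 0.9632.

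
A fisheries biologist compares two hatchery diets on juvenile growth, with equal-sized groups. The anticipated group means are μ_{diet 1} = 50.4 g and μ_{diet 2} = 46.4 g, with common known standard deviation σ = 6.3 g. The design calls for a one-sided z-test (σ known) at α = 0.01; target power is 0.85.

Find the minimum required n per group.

Standardized effect: d = |μ_{diet 1} − μ_{diet 2}| / σ = |50.4 − 46.4| / 6.3 = 0.6349
Set Φ(δ − 2.326) = 0.85; then δ − 2.326 = Φ⁻¹(0.85) = 1.036, giving δ = 3.363.
δ = d·√(n/2) ⇒ n = 2(δ/d)² = 2 × (3.363 / 0.6349)² = 56.10.
Rounding up, n = 57 per group.

n = 57 per group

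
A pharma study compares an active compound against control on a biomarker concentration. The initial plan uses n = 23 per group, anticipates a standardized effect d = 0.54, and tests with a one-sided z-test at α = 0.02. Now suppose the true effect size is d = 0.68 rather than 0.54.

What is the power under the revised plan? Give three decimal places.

Power ≈ 0.600

With d = 0.68: δ = d·√(n/2) = 0.68 × √(23/2) = 2.3060. Critical value z_{0.02} = 2.054.
Revised power = P(Z > 2.054 − δ) = Φ(0.252) = 0.5996.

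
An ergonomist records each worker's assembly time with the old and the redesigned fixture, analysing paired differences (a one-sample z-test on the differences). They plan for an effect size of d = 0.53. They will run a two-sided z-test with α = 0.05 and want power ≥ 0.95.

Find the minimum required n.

n = 47

For power 0.95 need Φ(δ − z_{0.025}) = 0.95, so δ = z_{0.025} + z_{0.05} = 1.960 + 1.645 = 3.605.
(For δ > 0 the lower-tail rejection region contributes negligibly to power, so the one-term inversion is standard.)
δ = d·√n ⇒ n = (δ/d)² = (3.605 / 0.53)² = 46.26.
Rounding up, n = 47.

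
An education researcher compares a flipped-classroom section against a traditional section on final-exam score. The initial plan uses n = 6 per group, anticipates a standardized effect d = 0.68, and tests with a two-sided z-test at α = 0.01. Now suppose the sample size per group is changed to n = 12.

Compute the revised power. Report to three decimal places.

With n = 12 per group: δ = d·√(n/2) = 0.68 × √(12/2) = 1.6657. Critical value z_{0.005} = 2.576.
Revised power = Φ(δ − 2.576) + Φ(−δ − 2.576) = Φ(-0.910) + Φ(-4.241) = 0.1814 + 0.0000 = 0.1814.

Power ≈ 0.181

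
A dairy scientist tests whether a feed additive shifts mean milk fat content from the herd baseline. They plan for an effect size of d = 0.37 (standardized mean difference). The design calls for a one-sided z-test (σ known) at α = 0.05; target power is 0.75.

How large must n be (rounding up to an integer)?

n = 40

For power 0.75 need Φ(δ − z_{0.05}) = 0.75, so δ = z_{0.05} + z_{0.25} = 1.645 + 0.674 = 2.319.
δ = d·√n ⇒ n = (δ/d)² = (2.319 / 0.37)² = 39.29.
Round up to the next whole unit.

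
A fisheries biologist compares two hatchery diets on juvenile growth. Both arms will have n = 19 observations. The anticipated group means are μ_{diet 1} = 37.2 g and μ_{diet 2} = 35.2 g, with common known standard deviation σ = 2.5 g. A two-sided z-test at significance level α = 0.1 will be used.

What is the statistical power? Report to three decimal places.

Power ≈ 0.794

Standardized effect: d = |μ_{diet 1} − μ_{diet 2}| / σ = |37.2 − 35.2| / 2.5 = 0.8000
Noncentrality parameter: δ = d·√(n/2) = 0.8000 × √(19/2) = 2.4658
Critical value for a two-sided test at α = 0.1: z_{α/2} = 1.645.
Power = Φ(δ − 1.645) + Φ(−δ − 1.645) = Φ(0.821) + Φ(-4.111) = 0.7942 + 0.0000 = 0.7942.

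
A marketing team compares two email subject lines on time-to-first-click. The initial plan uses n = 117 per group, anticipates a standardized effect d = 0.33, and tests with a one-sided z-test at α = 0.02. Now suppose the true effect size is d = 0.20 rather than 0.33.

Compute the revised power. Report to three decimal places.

Power ≈ 0.300

With d = 0.20: δ = d·√(n/2) = 0.20 × √(117/2) = 1.5297. Critical value z_{0.02} = 2.054.
Revised power = P(Z > 2.054 − δ) = Φ(-0.524) = 0.3001.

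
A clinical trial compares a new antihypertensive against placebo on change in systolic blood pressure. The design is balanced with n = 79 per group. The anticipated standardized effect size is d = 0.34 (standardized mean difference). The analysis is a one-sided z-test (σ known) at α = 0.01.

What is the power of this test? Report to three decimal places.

Noncentrality parameter: δ = d·√(n/2) = 0.34 × √(79/2) = 2.1369
One-sided α = 0.01 → critical value z_{0.01} = 2.326.
Power = Φ(δ − 2.326) = Φ(-0.189) = 0.4249.

Power ≈ 0.425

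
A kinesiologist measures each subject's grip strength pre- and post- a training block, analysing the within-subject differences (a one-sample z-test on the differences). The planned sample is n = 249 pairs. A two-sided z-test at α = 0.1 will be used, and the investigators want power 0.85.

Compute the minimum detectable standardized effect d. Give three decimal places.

d ≈ 0.170

Required noncentrality: δ = z_{0.05} + z_{0.15} = 1.645 + 1.036 = 2.681.
(Lower-tail contribution to power is negligible for δ > 0.)
δ = d·√n ⇒ d = δ/√n = 2.681/√249 = 0.1699.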